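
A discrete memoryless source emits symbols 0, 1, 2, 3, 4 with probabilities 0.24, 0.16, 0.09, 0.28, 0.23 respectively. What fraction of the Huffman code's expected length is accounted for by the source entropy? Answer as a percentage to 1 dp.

Entropy H = −Σ p log₂ p ≈ 2.2317 bits.
Huffman merges: 9/100+4/25→1/4; 23/100+6/25→47/100; 1/4+7/25→53/100; 47/100+53/100→1. L = 9/4 ≈ 2.2500.
Efficiency = H/L = 2.2317/2.2500 = 99.2%.

99.2%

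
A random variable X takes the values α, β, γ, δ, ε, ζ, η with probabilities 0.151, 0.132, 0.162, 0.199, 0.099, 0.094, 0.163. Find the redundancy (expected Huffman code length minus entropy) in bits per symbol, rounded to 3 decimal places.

0.037 bits

Entropy H = −Σ p log₂ p ≈ 2.7639 bits.
Huffman merges: 47/500+99/1000→193/1000; 33/250+151/1000→283/1000; 81/500+163/1000→13/40; 193/1000+199/1000→49/125; 283/1000+13/40→76/125; 49/125+76/125→1. L = 2801/1000 ≈ 2.8010.
L − H = 2.8010 − 2.7639 = 0.037 bits.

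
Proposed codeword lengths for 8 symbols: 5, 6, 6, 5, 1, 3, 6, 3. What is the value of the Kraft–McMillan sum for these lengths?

With common denominator 2^6 = 64: Σ 2^(−ℓᵢ) = 2/64 + 1/64 + 1/64 + 2/64 + 32/64 + 8/64 + 1/64 + 8/64 = 55/64 = 0.859375.

0.859375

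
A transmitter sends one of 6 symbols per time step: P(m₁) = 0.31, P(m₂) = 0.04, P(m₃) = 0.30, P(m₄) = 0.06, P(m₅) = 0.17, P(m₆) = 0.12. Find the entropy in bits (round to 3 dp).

H = −Σ pᵢ log₂ pᵢ.
−0.31·log₂(0.31) = 0.5238
−0.04·log₂(0.04) = 0.1858
−0.30·log₂(0.30) = 0.5211
−0.06·log₂(0.06) = 0.2435
−0.17·log₂(0.17) = 0.4346
−0.12·log₂(0.12) = 0.3671
Sum ≈ 2.2758 → 2.276 bits.

2.276 bits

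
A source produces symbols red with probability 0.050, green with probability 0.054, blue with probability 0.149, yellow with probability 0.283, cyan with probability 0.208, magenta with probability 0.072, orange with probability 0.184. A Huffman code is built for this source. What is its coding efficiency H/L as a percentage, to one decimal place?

98.3%

Entropy H = −Σ p log₂ p ≈ 2.5620 bits.
Huffman merges: 1/20+27/500→13/125; 9/125+13/125→22/125; 149/1000+22/125→13/40; 23/125+26/125→49/125; 283/1000+13/40→76/125; 49/125+76/125→1. L = 521/200 ≈ 2.6050.
Efficiency = H/L = 2.5620/2.6050 = 98.3%.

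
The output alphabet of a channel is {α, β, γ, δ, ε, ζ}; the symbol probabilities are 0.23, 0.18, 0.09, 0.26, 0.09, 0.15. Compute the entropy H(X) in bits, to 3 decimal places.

2.474 bits

H = −Σ pᵢ log₂ pᵢ.
−0.23·log₂(0.23) = 0.4877
−0.18·log₂(0.18) = 0.4453
−0.09·log₂(0.09) = 0.3127
−0.26·log₂(0.26) = 0.5053
−0.09·log₂(0.09) = 0.3127
−0.15·log₂(0.15) = 0.4105
Sum ≈ 2.4741 → 2.474 bits.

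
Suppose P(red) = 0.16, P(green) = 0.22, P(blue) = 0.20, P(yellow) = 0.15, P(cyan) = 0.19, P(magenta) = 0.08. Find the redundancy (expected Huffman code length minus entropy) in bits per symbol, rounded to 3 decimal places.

0.055 bits

Entropy H = −Σ p log₂ p ≈ 2.5253 bits.
Huffman merges: 2/25+3/20→23/100; 4/25+19/100→7/20; 1/5+11/50→21/50; 23/100+7/20→29/50; 21/50+29/50→1. L = 129/50 ≈ 2.5800.
L − H = 2.5800 − 2.5253 = 0.055 bits.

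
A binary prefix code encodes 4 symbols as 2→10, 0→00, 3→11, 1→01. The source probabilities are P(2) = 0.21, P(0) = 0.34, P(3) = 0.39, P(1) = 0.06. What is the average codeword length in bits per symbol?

2 bits/symbol

L̄ = Σ pᵢ·ℓᵢ = 0.21·2 + 0.34·2 + 0.39·2 + 0.06·2 = 2 bits/symbol.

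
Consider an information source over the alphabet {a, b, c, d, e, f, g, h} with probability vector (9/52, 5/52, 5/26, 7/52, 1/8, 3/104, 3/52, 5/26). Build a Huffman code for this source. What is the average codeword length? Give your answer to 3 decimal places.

2.885 bits/symbol

Repeatedly combine the two least-probable nodes; the expected code length is the sum of the merged weights.
merge 3/104 + 3/52 → 9/104
merge 9/104 + 5/52 → 19/104
merge 1/8 + 7/52 → 27/104
merge 9/52 + 19/104 → 37/104
merge 5/26 + 5/26 → 5/13
merge 27/104 + 37/104 → 8/13
merge 5/13 + 8/13 → 1
L = 9/104 + 19/104 + 27/104 + 37/104 + 5/13 + 8/13 + 1 = 75/26 ≈ 2.885 bits/symbol.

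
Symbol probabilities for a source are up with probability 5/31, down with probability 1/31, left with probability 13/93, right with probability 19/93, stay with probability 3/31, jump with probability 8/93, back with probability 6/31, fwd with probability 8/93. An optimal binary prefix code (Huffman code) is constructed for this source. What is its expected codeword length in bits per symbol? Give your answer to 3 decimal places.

Repeatedly combine the two least-probable nodes; the expected code length is the sum of the merged weights.
merge 1/31 + 8/93 → 11/93
merge 8/93 + 3/31 → 17/93
merge 11/93 + 13/93 → 8/31
merge 5/31 + 17/93 → 32/93
merge 6/31 + 19/93 → 37/93
merge 8/31 + 32/93 → 56/93
merge 37/93 + 56/93 → 1
L = 11/93 + 17/93 + 8/31 + 32/93 + 37/93 + 56/93 + 1 = 90/31 ≈ 2.903 bits/symbol.

2.903 bits/symbol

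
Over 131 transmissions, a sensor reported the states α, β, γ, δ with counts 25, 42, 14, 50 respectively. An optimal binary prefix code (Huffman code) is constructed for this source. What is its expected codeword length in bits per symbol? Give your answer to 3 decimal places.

Probabilities are the counts divided by 131.
Repeatedly combine the two least-probable nodes; the expected code length is the sum of the merged weights.
merge 14/131 + 25/131 → 39/131
merge 39/131 + 42/131 → 81/131
merge 50/131 + 81/131 → 1
L = 39/131 + 81/131 + 1 = 251/131 ≈ 1.916 bits/symbol.

1.916 bits/symbol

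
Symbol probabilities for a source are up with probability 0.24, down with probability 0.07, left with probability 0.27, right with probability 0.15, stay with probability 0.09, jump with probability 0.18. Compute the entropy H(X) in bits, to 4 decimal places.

H = −Σ pᵢ log₂ pᵢ.
−0.24·log₂(0.24) = 0.4941
−0.07·log₂(0.07) = 0.2686
−0.27·log₂(0.27) = 0.5100
−0.15·log₂(0.15) = 0.4105
−0.09·log₂(0.09) = 0.3127
−0.18·log₂(0.18) = 0.4453
Sum ≈ 2.4412 → 2.4412 bits.

2.4412 bits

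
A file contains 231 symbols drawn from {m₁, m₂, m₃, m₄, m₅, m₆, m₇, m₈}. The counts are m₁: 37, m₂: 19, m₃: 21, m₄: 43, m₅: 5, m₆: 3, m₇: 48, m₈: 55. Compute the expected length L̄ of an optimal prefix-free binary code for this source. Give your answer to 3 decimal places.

Probabilities are the counts divided by 231.
Repeatedly combine the two least-probable nodes; the expected code length is the sum of the merged weights.
merge 1/77 + 5/231 → 8/231
merge 8/231 + 19/231 → 9/77
merge 1/11 + 9/77 → 16/77
merge 37/231 + 43/231 → 80/231
merge 16/77 + 16/77 → 32/77
merge 5/21 + 80/231 → 45/77
merge 32/77 + 45/77 → 1
L = 8/231 + 9/77 + 16/77 + 80/231 + 32/77 + 45/77 + 1 = 625/231 ≈ 2.706 bits/symbol.

2.706 bits/symbol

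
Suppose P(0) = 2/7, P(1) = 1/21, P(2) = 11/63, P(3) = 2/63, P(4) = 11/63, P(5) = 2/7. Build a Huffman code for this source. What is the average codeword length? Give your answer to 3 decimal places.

2.333 bits/symbol

Repeatedly combine the two least-probable nodes; the expected code length is the sum of the merged weights.
merge 2/63 + 1/21 → 5/63
merge 5/63 + 11/63 → 16/63
merge 11/63 + 16/63 → 3/7
merge 2/7 + 2/7 → 4/7
merge 3/7 + 4/7 → 1
L = 5/63 + 16/63 + 3/7 + 4/7 + 1 = 7/3 ≈ 2.333 bits/symbol.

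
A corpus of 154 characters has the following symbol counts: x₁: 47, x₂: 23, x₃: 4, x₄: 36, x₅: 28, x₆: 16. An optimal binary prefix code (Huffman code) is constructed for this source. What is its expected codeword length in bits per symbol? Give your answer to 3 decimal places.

Probabilities are the counts divided by 154.
Repeatedly combine the two least-probable nodes; the expected code length is the sum of the merged weights.
merge 2/77 + 8/77 → 10/77
merge 10/77 + 23/154 → 43/154
merge 2/11 + 18/77 → 32/77
merge 43/154 + 47/154 → 45/77
merge 32/77 + 45/77 → 1
L = 10/77 + 43/154 + 32/77 + 45/77 + 1 = 53/22 ≈ 2.409 bits/symbol.

2.409 bits/symbol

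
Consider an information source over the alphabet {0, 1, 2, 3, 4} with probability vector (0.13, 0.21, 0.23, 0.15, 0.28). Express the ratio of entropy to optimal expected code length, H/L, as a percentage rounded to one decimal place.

99.5%

Entropy H = −Σ p log₂ p ≈ 2.2679 bits.
Huffman merges: 13/100+3/20→7/25; 21/100+23/100→11/25; 7/25+7/25→14/25; 11/25+14/25→1. L = 57/25 ≈ 2.2800.
Efficiency = H/L = 2.2679/2.2800 = 99.5%.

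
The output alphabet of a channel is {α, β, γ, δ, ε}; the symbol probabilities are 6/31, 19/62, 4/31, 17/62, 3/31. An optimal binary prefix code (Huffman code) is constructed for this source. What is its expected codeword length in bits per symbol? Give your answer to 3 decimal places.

Repeatedly combine the two least-probable nodes; the expected code length is the sum of the merged weights.
merge 3/31 + 4/31 → 7/31
merge 6/31 + 7/31 → 13/31
merge 17/62 + 19/62 → 18/31
merge 13/31 + 18/31 → 1
L = 7/31 + 13/31 + 18/31 + 1 = 69/31 ≈ 2.226 bits/symbol.

2.226 bits/symbol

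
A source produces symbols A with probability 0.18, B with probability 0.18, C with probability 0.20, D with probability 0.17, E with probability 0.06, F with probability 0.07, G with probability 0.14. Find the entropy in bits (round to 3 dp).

H = −Σ pᵢ log₂ pᵢ.
−0.18·log₂(0.18) = 0.4453
−0.18·log₂(0.18) = 0.4453
−0.20·log₂(0.20) = 0.4644
−0.17·log₂(0.17) = 0.4346
−0.06·log₂(0.06) = 0.2435
−0.07·log₂(0.07) = 0.2686
−0.14·log₂(0.14) = 0.3971
Sum ≈ 2.6988 → 2.699 bits.

2.699 bits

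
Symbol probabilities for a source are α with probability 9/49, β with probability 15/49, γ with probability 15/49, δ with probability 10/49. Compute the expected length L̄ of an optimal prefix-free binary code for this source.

2 bits/symbol

Repeatedly combine the two least-probable nodes; the expected code length is the sum of the merged weights.
merge 9/49 + 10/49 → 19/49
merge 15/49 + 15/49 → 30/49
merge 19/49 + 30/49 → 1
L = 19/49 + 30/49 + 1 = 2 bits/symbol.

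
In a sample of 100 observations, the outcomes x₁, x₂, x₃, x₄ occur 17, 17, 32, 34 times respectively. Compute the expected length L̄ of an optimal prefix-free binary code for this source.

Probabilities are the counts divided by 100.
Repeatedly combine the two least-probable nodes; the expected code length is the sum of the merged weights.
merge 17/100 + 17/100 → 17/50
merge 8/25 + 17/50 → 33/50
merge 17/50 + 33/50 → 1
L = 17/50 + 33/50 + 1 = 2 bits/symbol.

2 bits/symbol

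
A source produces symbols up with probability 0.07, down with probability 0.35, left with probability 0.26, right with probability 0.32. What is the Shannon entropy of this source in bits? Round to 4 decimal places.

1.8300 bits

H = −Σ pᵢ log₂ pᵢ.
−0.07·log₂(0.07) = 0.2686
−0.35·log₂(0.35) = 0.5301
−0.26·log₂(0.26) = 0.5053
−0.32·log₂(0.32) = 0.5260
Sum ≈ 1.8300 → 1.8300 bits.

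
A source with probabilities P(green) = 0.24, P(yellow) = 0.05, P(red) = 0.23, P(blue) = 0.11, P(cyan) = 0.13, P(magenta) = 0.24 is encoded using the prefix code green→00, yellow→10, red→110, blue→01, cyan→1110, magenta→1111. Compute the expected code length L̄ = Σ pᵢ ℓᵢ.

2.97 bits/symbol

L̄ = Σ pᵢ·ℓᵢ = 0.24·2 + 0.05·2 + 0.23·3 + 0.11·2 + 0.13·4 + 0.24·4 = 2.97 bits/symbol.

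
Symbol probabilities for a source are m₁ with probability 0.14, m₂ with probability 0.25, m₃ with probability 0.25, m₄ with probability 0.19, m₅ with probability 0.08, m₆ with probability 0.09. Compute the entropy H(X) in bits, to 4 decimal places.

H = −Σ pᵢ log₂ pᵢ.
−0.14·log₂(0.14) = 0.3971
−0.25·log₂(0.25) = 0.5000
−0.25·log₂(0.25) = 0.5000
−0.19·log₂(0.19) = 0.4552
−0.08·log₂(0.08) = 0.2915
−0.09·log₂(0.09) = 0.3127
Sum ≈ 2.4565 → 2.4565 bits.

2.4565 bits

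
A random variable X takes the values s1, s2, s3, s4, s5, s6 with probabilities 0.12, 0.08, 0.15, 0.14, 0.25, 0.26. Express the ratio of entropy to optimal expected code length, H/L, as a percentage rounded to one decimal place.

99.3%

Entropy H = −Σ p log₂ p ≈ 2.4715 bits.
Huffman merges: 2/25+3/25→1/5; 7/50+3/20→29/100; 1/5+1/4→9/20; 13/50+29/100→11/20; 9/20+11/20→1. L = 249/100 ≈ 2.4900.
Efficiency = H/L = 2.4715/2.4900 = 99.3%.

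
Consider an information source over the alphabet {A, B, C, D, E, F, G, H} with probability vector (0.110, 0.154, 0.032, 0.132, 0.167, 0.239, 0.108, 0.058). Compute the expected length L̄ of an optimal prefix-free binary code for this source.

Repeatedly combine the two least-probable nodes; the expected code length is the sum of the merged weights.
merge 4/125 + 29/500 → 9/100
merge 9/100 + 27/250 → 99/500
merge 11/100 + 33/250 → 121/500
merge 77/500 + 167/1000 → 321/1000
merge 99/500 + 239/1000 → 437/1000
merge 121/500 + 321/1000 → 563/1000
merge 437/1000 + 563/1000 → 1
L = 9/100 + 99/500 + 121/500 + 321/1000 + 437/1000 + 563/1000 + 1 = 2851/1000 = 2.851 bits/symbol.

2.851 bits/symbol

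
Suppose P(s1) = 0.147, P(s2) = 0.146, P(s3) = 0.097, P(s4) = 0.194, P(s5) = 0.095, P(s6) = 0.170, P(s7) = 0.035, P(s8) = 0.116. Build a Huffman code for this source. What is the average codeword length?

Repeatedly combine the two least-probable nodes; the expected code length is the sum of the merged weights.
merge 7/200 + 19/200 → 13/100
merge 97/1000 + 29/250 → 213/1000
merge 13/100 + 73/500 → 69/250
merge 147/1000 + 17/100 → 317/1000
merge 97/500 + 213/1000 → 407/1000
merge 69/250 + 317/1000 → 593/1000
merge 407/1000 + 593/1000 → 1
L = 13/100 + 213/1000 + 69/250 + 317/1000 + 407/1000 + 593/1000 + 1 = 367/125 = 2.936 bits/symbol.

2.936 bits/symbol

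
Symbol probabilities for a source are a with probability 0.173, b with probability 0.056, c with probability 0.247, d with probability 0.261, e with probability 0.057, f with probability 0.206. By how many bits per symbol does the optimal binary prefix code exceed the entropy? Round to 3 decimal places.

0.019 bits

Entropy H = −Σ p log₂ p ≈ 2.3800 bits.
Huffman merges: 7/125+57/1000→113/1000; 113/1000+173/1000→143/500; 103/500+247/1000→453/1000; 261/1000+143/500→547/1000; 453/1000+547/1000→1. L = 2399/1000 ≈ 2.3990.
L − H = 2.3990 − 2.3800 = 0.019 bits.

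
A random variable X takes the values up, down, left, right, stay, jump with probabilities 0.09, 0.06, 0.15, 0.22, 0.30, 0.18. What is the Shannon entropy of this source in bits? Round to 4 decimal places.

H = −Σ pᵢ log₂ pᵢ.
−0.09·log₂(0.09) = 0.3127
−0.06·log₂(0.06) = 0.2435
−0.15·log₂(0.15) = 0.4105
−0.22·log₂(0.22) = 0.4806
−0.30·log₂(0.30) = 0.5211
−0.18·log₂(0.18) = 0.4453
Sum ≈ 2.4137 → 2.4137 bits.

2.4137 bits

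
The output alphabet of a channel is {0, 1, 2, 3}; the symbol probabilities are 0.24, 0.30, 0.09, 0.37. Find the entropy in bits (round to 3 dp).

1.859 bits

H = −Σ pᵢ log₂ pᵢ.
−0.24·log₂(0.24) = 0.4941
−0.30·log₂(0.30) = 0.5211
−0.09·log₂(0.09) = 0.3127
−0.37·log₂(0.37) = 0.5307
Sum ≈ 1.8586 → 1.859 bits.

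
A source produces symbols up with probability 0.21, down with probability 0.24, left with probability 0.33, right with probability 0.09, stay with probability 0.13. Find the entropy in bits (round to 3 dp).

2.190 bits

H = −Σ pᵢ log₂ pᵢ.
−0.21·log₂(0.21) = 0.4728
−0.24·log₂(0.24) = 0.4941
−0.33·log₂(0.33) = 0.5278
−0.09·log₂(0.09) = 0.3127
−0.13·log₂(0.13) = 0.3826
Sum ≈ 2.1901 → 2.190 bits.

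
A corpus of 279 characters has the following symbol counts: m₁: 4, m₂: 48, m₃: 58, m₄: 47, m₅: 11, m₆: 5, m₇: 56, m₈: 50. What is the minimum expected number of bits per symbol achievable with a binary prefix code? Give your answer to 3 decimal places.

2.695 bits/symbol

Probabilities are the counts divided by 279.
Repeatedly combine the two least-probable nodes; the expected code length is the sum of the merged weights.
merge 4/279 + 5/279 → 1/31
merge 1/31 + 11/279 → 20/279
merge 20/279 + 47/279 → 67/279
merge 16/93 + 50/279 → 98/279
merge 56/279 + 58/279 → 38/93
merge 67/279 + 98/279 → 55/93
merge 38/93 + 55/93 → 1
L = 1/31 + 20/279 + 67/279 + 98/279 + 38/93 + 55/93 + 1 = 752/279 ≈ 2.695 bits/symbol.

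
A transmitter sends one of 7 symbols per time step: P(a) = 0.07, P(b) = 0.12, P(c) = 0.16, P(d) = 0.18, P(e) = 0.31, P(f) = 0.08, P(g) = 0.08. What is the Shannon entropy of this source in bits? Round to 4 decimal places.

H = −Σ pᵢ log₂ pᵢ.
−0.07·log₂(0.07) = 0.2686
−0.12·log₂(0.12) = 0.3671
−0.16·log₂(0.16) = 0.4230
−0.18·log₂(0.18) = 0.4453
−0.31·log₂(0.31) = 0.5238
−0.08·log₂(0.08) = 0.2915
−0.08·log₂(0.08) = 0.2915
Sum ≈ 2.6108 → 2.6108 bits.

2.6108 bits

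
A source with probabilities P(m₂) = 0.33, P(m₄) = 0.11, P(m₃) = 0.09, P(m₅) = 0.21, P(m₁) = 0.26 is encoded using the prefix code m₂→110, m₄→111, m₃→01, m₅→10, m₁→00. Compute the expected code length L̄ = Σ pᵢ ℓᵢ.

L̄ = Σ pᵢ·ℓᵢ = 0.33·3 + 0.11·3 + 0.09·2 + 0.21·2 + 0.26·2 = 2.44 bits/symbol.

2.44 bits/symbol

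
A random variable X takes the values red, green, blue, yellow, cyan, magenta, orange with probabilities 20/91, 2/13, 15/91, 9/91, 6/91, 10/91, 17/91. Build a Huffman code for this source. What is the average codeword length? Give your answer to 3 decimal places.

Repeatedly combine the two least-probable nodes; the expected code length is the sum of the merged weights.
merge 6/91 + 9/91 → 15/91
merge 10/91 + 2/13 → 24/91
merge 15/91 + 15/91 → 30/91
merge 17/91 + 20/91 → 37/91
merge 24/91 + 30/91 → 54/91
merge 37/91 + 54/91 → 1
L = 15/91 + 24/91 + 30/91 + 37/91 + 54/91 + 1 = 251/91 ≈ 2.758 bits/symbol.

2.758 bits/symbol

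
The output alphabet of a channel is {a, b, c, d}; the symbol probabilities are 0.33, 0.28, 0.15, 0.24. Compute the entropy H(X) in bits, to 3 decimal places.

H = −Σ pᵢ log₂ pᵢ.
−0.33·log₂(0.33) = 0.5278
−0.28·log₂(0.28) = 0.5142
−0.15·log₂(0.15) = 0.4105
−0.24·log₂(0.24) = 0.4941
Sum ≈ 1.9467 → 1.947 bits.

1.947 bits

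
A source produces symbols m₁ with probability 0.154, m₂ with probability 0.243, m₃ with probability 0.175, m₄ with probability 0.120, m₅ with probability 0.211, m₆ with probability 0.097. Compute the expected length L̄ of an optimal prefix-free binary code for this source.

2.546 bits/symbol

Repeatedly combine the two least-probable nodes; the expected code length is the sum of the merged weights.
merge 97/1000 + 3/25 → 217/1000
merge 77/500 + 7/40 → 329/1000
merge 211/1000 + 217/1000 → 107/250
merge 243/1000 + 329/1000 → 143/250
merge 107/250 + 143/250 → 1
L = 217/1000 + 329/1000 + 107/250 + 143/250 + 1 = 1273/500 = 2.546 bits/symbol.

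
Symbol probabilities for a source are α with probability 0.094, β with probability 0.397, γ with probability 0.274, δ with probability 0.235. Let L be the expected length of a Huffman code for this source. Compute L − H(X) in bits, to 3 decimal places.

0.079 bits

Entropy H = −Σ p log₂ p ≈ 1.8525 bits.
Huffman merges: 47/500+47/200→329/1000; 137/500+329/1000→603/1000; 397/1000+603/1000→1. L = 483/250 ≈ 1.9320.
L − H = 1.9320 − 1.8525 = 0.079 bits.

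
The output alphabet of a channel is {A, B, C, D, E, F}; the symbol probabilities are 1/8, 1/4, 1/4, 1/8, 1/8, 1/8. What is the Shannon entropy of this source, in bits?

Each probability is a power of 1/2, so log₂(1/p) is an integer.
H = Σ p·log₂(1/p) = 1/8·3 + 1/4·2 + 1/4·2 + 1/8·3 + 1/8·3 + 1/8·3 = 2.5 bits.

2.5 bits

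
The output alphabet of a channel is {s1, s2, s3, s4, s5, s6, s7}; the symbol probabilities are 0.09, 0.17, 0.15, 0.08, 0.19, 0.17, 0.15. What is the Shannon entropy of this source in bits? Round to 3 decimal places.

2.750 bits

H = −Σ pᵢ log₂ pᵢ.
−0.09·log₂(0.09) = 0.3127
−0.17·log₂(0.17) = 0.4346
−0.15·log₂(0.15) = 0.4105
−0.08·log₂(0.08) = 0.2915
−0.19·log₂(0.19) = 0.4552
−0.17·log₂(0.17) = 0.4346
−0.15·log₂(0.15) = 0.4105
Sum ≈ 2.7497 → 2.750 bits.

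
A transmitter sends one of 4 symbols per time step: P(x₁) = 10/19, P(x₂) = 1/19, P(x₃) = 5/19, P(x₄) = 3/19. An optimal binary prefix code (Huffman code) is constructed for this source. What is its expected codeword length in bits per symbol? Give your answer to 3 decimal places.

Repeatedly combine the two least-probable nodes; the expected code length is the sum of the merged weights.
merge 1/19 + 3/19 → 4/19
merge 4/19 + 5/19 → 9/19
merge 9/19 + 10/19 → 1
L = 4/19 + 9/19 + 1 = 32/19 ≈ 1.684 bits/symbol.

1.684 bits/symbol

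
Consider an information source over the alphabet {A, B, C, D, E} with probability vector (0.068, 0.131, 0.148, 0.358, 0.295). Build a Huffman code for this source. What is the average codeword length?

Repeatedly combine the two least-probable nodes; the expected code length is the sum of the merged weights.
merge 17/250 + 131/1000 → 199/1000
merge 37/250 + 199/1000 → 347/1000
merge 59/200 + 347/1000 → 321/500
merge 179/500 + 321/500 → 1
L = 199/1000 + 347/1000 + 321/500 + 1 = 547/250 = 2.188 bits/symbol.

2.188 bits/symbol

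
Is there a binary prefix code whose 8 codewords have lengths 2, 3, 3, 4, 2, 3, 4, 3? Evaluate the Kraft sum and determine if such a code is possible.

With common denominator 2^4 = 16: Σ 2^(−ℓᵢ) = 4/16 + 2/16 + 2/16 + 1/16 + 4/16 + 2/16 + 1/16 + 2/16 = 18/16 = 1.125.
Kraft's inequality requires Σ ≤ 1; here Σ = 1.125 > 1, so no such prefix code exists.

1.125; no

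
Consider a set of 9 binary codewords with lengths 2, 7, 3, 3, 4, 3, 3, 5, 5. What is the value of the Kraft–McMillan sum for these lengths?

0.8828125

With common denominator 2^7 = 128: Σ 2^(−ℓᵢ) = 32/128 + 1/128 + 16/128 + 16/128 + 8/128 + 16/128 + 16/128 + 4/128 + 4/128 = 113/128 = 0.8828125.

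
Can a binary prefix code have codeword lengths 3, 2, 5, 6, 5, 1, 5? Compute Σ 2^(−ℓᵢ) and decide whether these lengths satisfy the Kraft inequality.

0.984375; yes

With common denominator 2^6 = 64: Σ 2^(−ℓᵢ) = 8/64 + 16/64 + 2/64 + 1/64 + 2/64 + 32/64 + 2/64 = 63/64 = 0.984375.
Kraft's inequality requires Σ ≤ 1; here Σ = 0.984375 ≤ 1, so such a prefix code exists.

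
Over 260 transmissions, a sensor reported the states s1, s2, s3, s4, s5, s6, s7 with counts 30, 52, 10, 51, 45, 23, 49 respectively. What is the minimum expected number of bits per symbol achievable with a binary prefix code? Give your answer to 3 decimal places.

2.731 bits/symbol

Probabilities are the counts divided by 260.
Repeatedly combine the two least-probable nodes; the expected code length is the sum of the merged weights.
merge 1/26 + 23/260 → 33/260
merge 3/26 + 33/260 → 63/260
merge 9/52 + 49/260 → 47/130
merge 51/260 + 1/5 → 103/260
merge 63/260 + 47/130 → 157/260
merge 103/260 + 157/260 → 1
L = 33/260 + 63/260 + 47/130 + 103/260 + 157/260 + 1 = 71/26 ≈ 2.731 bits/symbol.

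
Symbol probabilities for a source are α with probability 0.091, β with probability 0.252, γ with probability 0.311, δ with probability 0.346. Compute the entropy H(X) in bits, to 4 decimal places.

1.8696 bits

H = −Σ pᵢ log₂ pᵢ.
−0.091·log₂(0.091) = 0.3147
−0.252·log₂(0.252) = 0.5011
−0.311·log₂(0.311) = 0.5240
−0.346·log₂(0.346) = 0.5298
Sum ≈ 1.8696 → 1.8696 bits.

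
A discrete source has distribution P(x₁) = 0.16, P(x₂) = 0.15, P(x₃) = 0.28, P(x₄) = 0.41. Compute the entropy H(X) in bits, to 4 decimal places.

H = −Σ pᵢ log₂ pᵢ.
−0.16·log₂(0.16) = 0.4230
−0.15·log₂(0.15) = 0.4105
−0.28·log₂(0.28) = 0.5142
−0.41·log₂(0.41) = 0.5274
Sum ≈ 1.8752 → 1.8752 bits.

1.8752 bits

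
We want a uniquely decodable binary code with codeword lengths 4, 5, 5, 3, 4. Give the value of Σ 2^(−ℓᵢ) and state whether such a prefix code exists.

With common denominator 2^5 = 32: Σ 2^(−ℓᵢ) = 2/32 + 1/32 + 1/32 + 4/32 + 2/32 = 10/32 = 0.3125.
Kraft's inequality requires Σ ≤ 1; here Σ = 0.3125 ≤ 1, so such a prefix code exists.

0.3125; yes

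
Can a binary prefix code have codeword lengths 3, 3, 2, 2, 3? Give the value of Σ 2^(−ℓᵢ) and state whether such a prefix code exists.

With common denominator 2^3 = 8: Σ 2^(−ℓᵢ) = 1/8 + 1/8 + 2/8 + 2/8 + 1/8 = 7/8 = 0.875.
Kraft's inequality requires Σ ≤ 1; here Σ = 0.875 ≤ 1, so such a prefix code exists.

0.875; yes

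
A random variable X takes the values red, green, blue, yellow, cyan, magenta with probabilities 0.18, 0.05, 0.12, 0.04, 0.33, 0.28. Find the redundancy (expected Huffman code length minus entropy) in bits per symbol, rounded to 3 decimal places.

Entropy H = −Σ p log₂ p ≈ 2.2563 bits.
Huffman merges: 1/25+1/20→9/100; 9/100+3/25→21/100; 9/50+21/100→39/100; 7/25+33/100→61/100; 39/100+61/100→1. L = 23/10 ≈ 2.3000.
L − H = 2.3000 − 2.2563 = 0.044 bits.

0.044 bits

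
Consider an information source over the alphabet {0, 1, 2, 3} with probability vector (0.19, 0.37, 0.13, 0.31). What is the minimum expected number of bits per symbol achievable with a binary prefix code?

Repeatedly combine the two least-probable nodes; the expected code length is the sum of the merged weights.
merge 13/100 + 19/100 → 8/25
merge 31/100 + 8/25 → 63/100
merge 37/100 + 63/100 → 1
L = 8/25 + 63/100 + 1 = 39/20 = 1.95 bits/symbol.

1.95 bits/symbol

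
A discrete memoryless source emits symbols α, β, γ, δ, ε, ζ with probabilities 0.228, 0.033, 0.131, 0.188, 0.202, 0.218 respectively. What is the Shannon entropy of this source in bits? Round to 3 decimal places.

H = −Σ pᵢ log₂ pᵢ.
−0.228·log₂(0.228) = 0.4863
−0.033·log₂(0.033) = 0.1624
−0.131·log₂(0.131) = 0.3841
−0.188·log₂(0.188) = 0.4533
−0.202·log₂(0.202) = 0.4661
−0.218·log₂(0.218) = 0.4791
Sum ≈ 2.4314 → 2.431 bits.

2.431 bits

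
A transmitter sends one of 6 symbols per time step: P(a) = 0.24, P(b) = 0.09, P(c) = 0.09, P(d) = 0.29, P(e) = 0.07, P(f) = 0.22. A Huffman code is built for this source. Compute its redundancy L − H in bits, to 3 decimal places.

0.024 bits

Entropy H = −Σ p log₂ p ≈ 2.3865 bits.
Huffman merges: 7/100+9/100→4/25; 9/100+4/25→1/4; 11/50+6/25→23/50; 1/4+29/100→27/50; 23/50+27/50→1. L = 241/100 ≈ 2.4100.
L − H = 2.4100 − 2.3865 = 0.024 bits.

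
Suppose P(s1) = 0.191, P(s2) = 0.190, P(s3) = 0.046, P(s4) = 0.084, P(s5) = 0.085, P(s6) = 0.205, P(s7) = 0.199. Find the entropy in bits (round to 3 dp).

H = −Σ pᵢ log₂ pᵢ.
−0.191·log₂(0.191) = 0.4562
−0.190·log₂(0.190) = 0.4552
−0.046·log₂(0.046) = 0.2043
−0.084·log₂(0.084) = 0.3002
−0.085·log₂(0.085) = 0.3023
−0.205·log₂(0.205) = 0.4687
−0.199·log₂(0.199) = 0.4635
Sum ≈ 2.6504 → 2.650 bits.

2.650 bits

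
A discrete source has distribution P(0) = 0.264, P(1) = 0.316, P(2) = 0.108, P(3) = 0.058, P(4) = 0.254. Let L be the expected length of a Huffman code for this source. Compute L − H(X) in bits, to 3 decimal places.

Entropy H = −Σ p log₂ p ≈ 2.1197 bits.
Huffman merges: 29/500+27/250→83/500; 83/500+127/500→21/50; 33/125+79/250→29/50; 21/50+29/50→1. L = 1083/500 ≈ 2.1660.
L − H = 2.1660 − 2.1197 = 0.046 bits.

0.046 bits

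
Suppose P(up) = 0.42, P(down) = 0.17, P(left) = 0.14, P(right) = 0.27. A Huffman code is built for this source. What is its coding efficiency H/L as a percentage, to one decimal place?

98.8%

Entropy H = −Σ p log₂ p ≈ 1.8674 bits.
Huffman merges: 7/50+17/100→31/100; 27/100+31/100→29/50; 21/50+29/50→1. L = 189/100 ≈ 1.8900.
Efficiency = H/L = 1.8674/1.8900 = 98.8%.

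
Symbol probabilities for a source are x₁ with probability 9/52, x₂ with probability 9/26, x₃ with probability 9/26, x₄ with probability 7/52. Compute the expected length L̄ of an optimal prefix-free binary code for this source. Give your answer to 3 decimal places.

Repeatedly combine the two least-probable nodes; the expected code length is the sum of the merged weights.
merge 7/52 + 9/52 → 4/13
merge 4/13 + 9/26 → 17/26
merge 9/26 + 17/26 → 1
L = 4/13 + 17/26 + 1 = 51/26 ≈ 1.962 bits/symbol.

1.962 bits/symbol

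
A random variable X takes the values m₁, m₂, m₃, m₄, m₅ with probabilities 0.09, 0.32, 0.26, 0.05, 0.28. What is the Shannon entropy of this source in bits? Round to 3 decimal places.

H = −Σ pᵢ log₂ pᵢ.
−0.09·log₂(0.09) = 0.3127
−0.32·log₂(0.32) = 0.5260
−0.26·log₂(0.26) = 0.5053
−0.05·log₂(0.05) = 0.2161
−0.28·log₂(0.28) = 0.5142
Sum ≈ 2.0743 → 2.074 bits.

2.074 bits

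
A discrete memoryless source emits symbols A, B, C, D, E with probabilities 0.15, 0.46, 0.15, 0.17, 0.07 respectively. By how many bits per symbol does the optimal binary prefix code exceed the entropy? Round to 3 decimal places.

Entropy H = −Σ p log₂ p ≈ 2.0396 bits.
Huffman merges: 7/100+3/20→11/50; 3/20+17/100→8/25; 11/50+8/25→27/50; 23/50+27/50→1. L = 52/25 ≈ 2.0800.
L − H = 2.0800 − 2.0396 = 0.040 bits.

0.040 bits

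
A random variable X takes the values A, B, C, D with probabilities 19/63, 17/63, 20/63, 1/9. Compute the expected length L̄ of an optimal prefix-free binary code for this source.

Repeatedly combine the two least-probable nodes; the expected code length is the sum of the merged weights.
merge 1/9 + 17/63 → 8/21
merge 19/63 + 20/63 → 13/21
merge 8/21 + 13/21 → 1
L = 8/21 + 13/21 + 1 = 2 bits/symbol.

2 bits/symbol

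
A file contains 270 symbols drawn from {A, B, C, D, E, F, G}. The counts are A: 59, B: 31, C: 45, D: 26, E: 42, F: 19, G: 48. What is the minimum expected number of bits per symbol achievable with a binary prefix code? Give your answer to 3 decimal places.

Probabilities are the counts divided by 270.
Repeatedly combine the two least-probable nodes; the expected code length is the sum of the merged weights.
merge 19/270 + 13/135 → 1/6
merge 31/270 + 7/45 → 73/270
merge 1/6 + 1/6 → 1/3
merge 8/45 + 59/270 → 107/270
merge 73/270 + 1/3 → 163/270
merge 107/270 + 163/270 → 1
L = 1/6 + 73/270 + 1/3 + 107/270 + 163/270 + 1 = 374/135 ≈ 2.770 bits/symbol.

2.770 bits/symbol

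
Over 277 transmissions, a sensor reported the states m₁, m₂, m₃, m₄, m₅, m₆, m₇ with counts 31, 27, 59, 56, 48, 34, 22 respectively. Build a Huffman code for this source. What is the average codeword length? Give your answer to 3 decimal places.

2.762 bits/symbol

Probabilities are the counts divided by 277.
Repeatedly combine the two least-probable nodes; the expected code length is the sum of the merged weights.
merge 22/277 + 27/277 → 49/277
merge 31/277 + 34/277 → 65/277
merge 48/277 + 49/277 → 97/277
merge 56/277 + 59/277 → 115/277
merge 65/277 + 97/277 → 162/277
merge 115/277 + 162/277 → 1
L = 49/277 + 65/277 + 97/277 + 115/277 + 162/277 + 1 = 765/277 ≈ 2.762 bits/symbol.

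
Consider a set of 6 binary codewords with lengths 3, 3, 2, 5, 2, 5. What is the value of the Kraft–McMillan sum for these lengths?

With common denominator 2^5 = 32: Σ 2^(−ℓᵢ) = 4/32 + 4/32 + 8/32 + 1/32 + 8/32 + 1/32 = 26/32 = 0.8125.

0.8125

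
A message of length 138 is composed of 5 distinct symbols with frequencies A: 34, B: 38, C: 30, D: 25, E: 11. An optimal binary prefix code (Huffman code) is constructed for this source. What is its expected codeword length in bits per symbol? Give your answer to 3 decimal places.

Probabilities are the counts divided by 138.
Repeatedly combine the two least-probable nodes; the expected code length is the sum of the merged weights.
merge 11/138 + 25/138 → 6/23
merge 5/23 + 17/69 → 32/69
merge 6/23 + 19/69 → 37/69
merge 32/69 + 37/69 → 1
L = 6/23 + 32/69 + 37/69 + 1 = 52/23 ≈ 2.261 bits/symbol.

2.261 bits/symbol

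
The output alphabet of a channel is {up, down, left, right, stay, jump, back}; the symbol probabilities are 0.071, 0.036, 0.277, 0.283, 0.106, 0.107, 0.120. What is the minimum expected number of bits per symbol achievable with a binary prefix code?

Repeatedly combine the two least-probable nodes; the expected code length is the sum of the merged weights.
merge 9/250 + 71/1000 → 107/1000
merge 53/500 + 107/1000 → 213/1000
merge 107/1000 + 3/25 → 227/1000
merge 213/1000 + 227/1000 → 11/25
merge 277/1000 + 283/1000 → 14/25
merge 11/25 + 14/25 → 1
L = 107/1000 + 213/1000 + 227/1000 + 11/25 + 14/25 + 1 = 2547/1000 = 2.547 bits/symbol.

2.547 bits/symbol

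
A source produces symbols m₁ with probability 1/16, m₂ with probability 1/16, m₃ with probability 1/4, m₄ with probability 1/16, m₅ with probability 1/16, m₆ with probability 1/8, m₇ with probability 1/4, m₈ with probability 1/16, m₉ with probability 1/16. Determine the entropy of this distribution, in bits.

Each probability is a power of 1/2, so log₂(1/p) is an integer.
H = Σ p·log₂(1/p) = 1/16·4 + 1/16·4 + 1/4·2 + 1/16·4 + 1/16·4 + 1/8·3 + 1/4·2 + 1/16·4 + 1/16·4 = 2.875 bits.

2.875 bits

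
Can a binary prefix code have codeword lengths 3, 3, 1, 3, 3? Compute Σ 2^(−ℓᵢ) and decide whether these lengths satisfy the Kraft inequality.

1; yes

With common denominator 2^3 = 8: Σ 2^(−ℓᵢ) = 1/8 + 1/8 + 4/8 + 1/8 + 1/8 = 8/8 = 1.
Kraft's inequality requires Σ ≤ 1; here Σ = 1 ≤ 1, so such a prefix code exists.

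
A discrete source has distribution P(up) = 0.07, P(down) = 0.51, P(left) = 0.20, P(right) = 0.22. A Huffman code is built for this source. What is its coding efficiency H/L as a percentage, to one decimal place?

97.1%

Entropy H = −Σ p log₂ p ≈ 1.7089 bits.
Huffman merges: 7/100+1/5→27/100; 11/50+27/100→49/100; 49/100+51/100→1. L = 44/25 ≈ 1.7600.
Efficiency = H/L = 1.7089/1.7600 = 97.1%.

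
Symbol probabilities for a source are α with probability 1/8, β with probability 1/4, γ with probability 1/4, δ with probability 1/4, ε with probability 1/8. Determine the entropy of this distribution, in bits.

Each probability is a power of 1/2, so log₂(1/p) is an integer.
H = Σ p·log₂(1/p) = 1/8·3 + 1/4·2 + 1/4·2 + 1/4·2 + 1/8·3 = 2.25 bits.

2.25 bits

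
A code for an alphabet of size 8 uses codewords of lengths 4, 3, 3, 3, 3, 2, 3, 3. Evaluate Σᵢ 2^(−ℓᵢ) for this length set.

1.0625

With common denominator 2^4 = 16: Σ 2^(−ℓᵢ) = 1/16 + 2/16 + 2/16 + 2/16 + 2/16 + 4/16 + 2/16 + 2/16 = 17/16 = 1.0625.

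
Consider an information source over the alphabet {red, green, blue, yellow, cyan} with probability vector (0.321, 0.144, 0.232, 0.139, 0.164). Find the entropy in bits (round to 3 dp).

H = −Σ pᵢ log₂ pᵢ.
−0.321·log₂(0.321) = 0.5262
−0.144·log₂(0.144) = 0.4026
−0.232·log₂(0.232) = 0.4890
−0.139·log₂(0.139) = 0.3957
−0.164·log₂(0.164) = 0.4278
Sum ≈ 2.2413 → 2.241 bits.

2.241 bits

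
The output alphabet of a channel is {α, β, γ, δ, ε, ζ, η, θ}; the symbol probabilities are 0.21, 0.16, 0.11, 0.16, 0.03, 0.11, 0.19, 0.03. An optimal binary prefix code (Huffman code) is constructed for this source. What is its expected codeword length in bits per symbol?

Repeatedly combine the two least-probable nodes; the expected code length is the sum of the merged weights.
merge 3/100 + 3/100 → 3/50
merge 3/50 + 11/100 → 17/100
merge 11/100 + 4/25 → 27/100
merge 4/25 + 17/100 → 33/100
merge 19/100 + 21/100 → 2/5
merge 27/100 + 33/100 → 3/5
merge 2/5 + 3/5 → 1
L = 3/50 + 17/100 + 27/100 + 33/100 + 2/5 + 3/5 + 1 = 283/100 = 2.83 bits/symbol.

2.83 bits/symbol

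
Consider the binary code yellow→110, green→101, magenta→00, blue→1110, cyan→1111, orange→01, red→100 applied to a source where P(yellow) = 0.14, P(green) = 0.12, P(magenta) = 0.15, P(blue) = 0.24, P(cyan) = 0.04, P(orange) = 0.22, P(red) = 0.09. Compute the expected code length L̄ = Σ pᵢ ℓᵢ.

L̄ = Σ pᵢ·ℓᵢ = 0.14·3 + 0.12·3 + 0.15·2 + 0.24·4 + 0.04·4 + 0.22·2 + 0.09·3 = 2.91 bits/symbol.

2.91 bits/symbol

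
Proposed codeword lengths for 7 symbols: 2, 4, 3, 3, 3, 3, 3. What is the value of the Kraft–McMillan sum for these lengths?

With common denominator 2^4 = 16: Σ 2^(−ℓᵢ) = 4/16 + 1/16 + 2/16 + 2/16 + 2/16 + 2/16 + 2/16 = 15/16 = 0.9375.

0.9375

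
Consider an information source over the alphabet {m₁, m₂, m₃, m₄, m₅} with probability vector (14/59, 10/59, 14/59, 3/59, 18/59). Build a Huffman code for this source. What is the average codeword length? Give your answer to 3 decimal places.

2.220 bits/symbol

Repeatedly combine the two least-probable nodes; the expected code length is the sum of the merged weights.
merge 3/59 + 10/59 → 13/59
merge 13/59 + 14/59 → 27/59
merge 14/59 + 18/59 → 32/59
merge 27/59 + 32/59 → 1
L = 13/59 + 27/59 + 32/59 + 1 = 131/59 ≈ 2.220 bits/symbol.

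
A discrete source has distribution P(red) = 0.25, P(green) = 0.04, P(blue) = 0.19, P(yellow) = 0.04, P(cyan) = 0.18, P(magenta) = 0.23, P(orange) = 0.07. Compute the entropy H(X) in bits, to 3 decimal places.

H = −Σ pᵢ log₂ pᵢ.
−0.25·log₂(0.25) = 0.5000
−0.04·log₂(0.04) = 0.1858
−0.19·log₂(0.19) = 0.4552
−0.04·log₂(0.04) = 0.1858
−0.18·log₂(0.18) = 0.4453
−0.23·log₂(0.23) = 0.4877
−0.07·log₂(0.07) = 0.2686
Sum ≈ 2.5283 → 2.528 bits.

2.528 bits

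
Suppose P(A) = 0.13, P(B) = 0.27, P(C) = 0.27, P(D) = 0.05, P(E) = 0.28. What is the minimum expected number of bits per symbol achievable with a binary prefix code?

2.18 bits/symbol

Repeatedly combine the two least-probable nodes; the expected code length is the sum of the merged weights.
merge 1/20 + 13/100 → 9/50
merge 9/50 + 27/100 → 9/20
merge 27/100 + 7/25 → 11/20
merge 9/20 + 11/20 → 1
L = 9/50 + 9/20 + 11/20 + 1 = 109/50 = 2.18 bits/symbol.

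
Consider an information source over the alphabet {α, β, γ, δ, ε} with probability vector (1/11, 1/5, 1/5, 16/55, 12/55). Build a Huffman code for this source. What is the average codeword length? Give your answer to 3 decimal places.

Repeatedly combine the two least-probable nodes; the expected code length is the sum of the merged weights.
merge 1/11 + 1/5 → 16/55
merge 1/5 + 12/55 → 23/55
merge 16/55 + 16/55 → 32/55
merge 23/55 + 32/55 → 1
L = 16/55 + 23/55 + 32/55 + 1 = 126/55 ≈ 2.291 bits/symbol.

2.291 bits/symbol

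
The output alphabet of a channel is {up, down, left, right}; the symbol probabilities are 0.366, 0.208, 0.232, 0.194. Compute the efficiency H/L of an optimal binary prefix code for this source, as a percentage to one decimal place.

Entropy H = −Σ p log₂ p ≈ 1.9499 bits.
Huffman merges: 97/500+26/125→201/500; 29/125+183/500→299/500; 201/500+299/500→1. L = 2 ≈ 2.0000.
Efficiency = H/L = 1.9499/2.0000 = 97.5%.

97.5%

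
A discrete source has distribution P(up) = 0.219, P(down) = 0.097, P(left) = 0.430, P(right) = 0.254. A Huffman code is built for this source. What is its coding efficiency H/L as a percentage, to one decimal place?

97.1%

Entropy H = −Σ p log₂ p ≈ 1.8321 bits.
Huffman merges: 97/1000+219/1000→79/250; 127/500+79/250→57/100; 43/100+57/100→1. L = 943/500 ≈ 1.8860.
Efficiency = H/L = 1.8321/1.8860 = 97.1%.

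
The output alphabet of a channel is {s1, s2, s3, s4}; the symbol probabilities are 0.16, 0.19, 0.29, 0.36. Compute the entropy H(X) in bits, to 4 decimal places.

1.9268 bits

H = −Σ pᵢ log₂ pᵢ.
−0.16·log₂(0.16) = 0.4230
−0.19·log₂(0.19) = 0.4552
−0.29·log₂(0.29) = 0.5179
−0.36·log₂(0.36) = 0.5306
Sum ≈ 1.9268 → 1.9268 bits.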